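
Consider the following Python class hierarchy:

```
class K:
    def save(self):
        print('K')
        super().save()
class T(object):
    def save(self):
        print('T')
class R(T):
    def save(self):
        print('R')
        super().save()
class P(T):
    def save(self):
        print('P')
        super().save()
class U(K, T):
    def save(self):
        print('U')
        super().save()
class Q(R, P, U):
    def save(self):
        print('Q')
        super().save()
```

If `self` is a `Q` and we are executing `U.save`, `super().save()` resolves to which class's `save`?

K

L[Q] = Q + merge(L[R], L[P], L[U], [R P U])
  take R:  [R T object] + [P T object] + [U K T object] + [R P U]
  take P:  [T object] + [P T object] + [U K T object] + [P U]
  take U:  [T object] + [T object] + [U K T object] + [U]
  take K:  [T object] + [T object] + [K T object]
  take T:  [T object] + [T object] + [T object]
  take object:  [object] + [object] + [object]
MRO: Q R P U K T object
super() in U.save on a Q instance goes to the class after U in Q's MRO: K.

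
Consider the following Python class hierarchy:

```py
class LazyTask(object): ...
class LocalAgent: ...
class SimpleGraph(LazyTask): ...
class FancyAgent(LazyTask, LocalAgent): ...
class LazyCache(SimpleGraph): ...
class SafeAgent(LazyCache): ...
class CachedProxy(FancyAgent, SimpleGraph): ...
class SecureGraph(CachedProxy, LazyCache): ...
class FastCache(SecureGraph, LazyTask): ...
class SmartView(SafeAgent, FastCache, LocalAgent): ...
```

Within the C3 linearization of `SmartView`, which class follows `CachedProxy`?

L[SmartView] = SmartView + merge(L[SafeAgent], L[FastCache], L[LocalAgent], [SafeAgent FastCache LocalAgent])
  take SafeAgent:  [SafeAgent LazyCache SimpleGraph LazyTask object] + [FastCache SecureGraph CachedProxy FancyAgent LazyCache SimpleGraph LazyTask LocalAgent object] + [LocalAgent object] + [SafeAgent FastCache LocalAgent]
  take FastCache:  [LazyCache SimpleGraph LazyTask object] + [FastCache SecureGraph CachedProxy FancyAgent LazyCache SimpleGraph LazyTask LocalAgent object] + [LocalAgent object] + [FastCache LocalAgent]
  take SecureGraph:  [LazyCache SimpleGraph LazyTask object] + [SecureGraph CachedProxy FancyAgent LazyCache SimpleGraph LazyTask LocalAgent object] + [LocalAgent object] + [LocalAgent]
  take CachedProxy:  [LazyCache SimpleGraph LazyTask object] + [CachedProxy FancyAgent LazyCache SimpleGraph LazyTask LocalAgent object] + [LocalAgent object] + [LocalAgent]
  take FancyAgent:  [LazyCache SimpleGraph LazyTask object] + [FancyAgent LazyCache SimpleGraph LazyTask LocalAgent object] + [LocalAgent object] + [LocalAgent]
  take LazyCache:  [LazyCache SimpleGraph LazyTask object] + [LazyCache SimpleGraph LazyTask LocalAgent object] + [LocalAgent object] + [LocalAgent]
  take SimpleGraph:  [SimpleGraph LazyTask object] + [SimpleGraph LazyTask LocalAgent object] + [LocalAgent object] + [LocalAgent]
  take LazyTask:  [LazyTask object] + [LazyTask LocalAgent object] + [LocalAgent object] + [LocalAgent]
  take LocalAgent:  [object] + [LocalAgent object] + [LocalAgent object] + [LocalAgent]
  take object:  [object] + [object] + [object]
MRO: SmartView SafeAgent FastCache SecureGraph CachedProxy FancyAgent LazyCache SimpleGraph LazyTask LocalAgent object
CachedProxy is at position 4; next is FancyAgent.

FancyAgent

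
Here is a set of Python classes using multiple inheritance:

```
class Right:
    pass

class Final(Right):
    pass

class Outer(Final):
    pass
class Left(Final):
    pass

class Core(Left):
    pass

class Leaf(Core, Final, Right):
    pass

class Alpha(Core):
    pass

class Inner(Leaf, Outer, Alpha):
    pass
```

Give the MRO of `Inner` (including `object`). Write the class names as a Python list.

[Inner, Leaf, Outer, Alpha, Core, Left, Final, Right, object]

L[Inner] = Inner + merge(L[Leaf], L[Outer], L[Alpha], [Leaf Outer Alpha])
  take Leaf:  [Leaf Core Left Final Right object] + [Outer Final Right object] + [Alpha Core Left Final Right object] + [Leaf Outer Alpha]
  take Outer:  [Core Left Final Right object] + [Outer Final Right object] + [Alpha Core Left Final Right object] + [Outer Alpha]
  take Alpha:  [Core Left Final Right object] + [Final Right object] + [Alpha Core Left Final Right object] + [Alpha]
  take Core:  [Core Left Final Right object] + [Final Right object] + [Core Left Final Right object]
  take Left:  [Left Final Right object] + [Final Right object] + [Left Final Right object]
  take Final:  [Final Right object] + [Final Right object] + [Final Right object]
  take Right:  [Right object] + [Right object] + [Right object]
  take object:  [object] + [object] + [object]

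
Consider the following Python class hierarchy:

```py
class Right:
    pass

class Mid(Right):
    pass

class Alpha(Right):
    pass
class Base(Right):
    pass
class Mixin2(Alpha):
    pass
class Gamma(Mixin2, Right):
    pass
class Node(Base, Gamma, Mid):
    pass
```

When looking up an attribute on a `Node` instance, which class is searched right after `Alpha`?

Mid

L[Node] = Node + merge(L[Base], L[Gamma], L[Mid], [Base Gamma Mid])
  take Base:  [Base Right object] + [Gamma Mixin2 Alpha Right object] + [Mid Right object] + [Base Gamma Mid]
  take Gamma:  [Right object] + [Gamma Mixin2 Alpha Right object] + [Mid Right object] + [Gamma Mid]
  take Mixin2:  [Right object] + [Mixin2 Alpha Right object] + [Mid Right object] + [Mid]
  take Alpha:  [Right object] + [Alpha Right object] + [Mid Right object] + [Mid]
  take Mid:  [Right object] + [Right object] + [Mid Right object] + [Mid]
  take Right:  [Right object] + [Right object] + [Right object]
  take object:  [object] + [object] + [object]
MRO: Node Base Gamma Mixin2 Alpha Mid Right object
Alpha is at position 4; next is Mid.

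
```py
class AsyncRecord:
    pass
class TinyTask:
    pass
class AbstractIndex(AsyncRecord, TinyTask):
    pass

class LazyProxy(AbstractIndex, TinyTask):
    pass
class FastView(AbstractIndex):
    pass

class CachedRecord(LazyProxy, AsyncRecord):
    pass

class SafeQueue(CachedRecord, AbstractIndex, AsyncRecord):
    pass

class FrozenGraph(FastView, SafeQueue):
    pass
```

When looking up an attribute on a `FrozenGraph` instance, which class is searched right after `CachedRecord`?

LazyProxy

L[FrozenGraph] = FrozenGraph + merge(L[FastView], L[SafeQueue], [FastView SafeQueue])
  take FastView:  [FastView AbstractIndex AsyncRecord TinyTask object] + [SafeQueue CachedRecord LazyProxy AbstractIndex AsyncRecord TinyTask object] + [FastView SafeQueue]
  take SafeQueue:  [AbstractIndex AsyncRecord TinyTask object] + [SafeQueue CachedRecord LazyProxy AbstractIndex AsyncRecord TinyTask object] + [SafeQueue]
  take CachedRecord:  [AbstractIndex AsyncRecord TinyTask object] + [CachedRecord LazyProxy AbstractIndex AsyncRecord TinyTask object]
  take LazyProxy:  [AbstractIndex AsyncRecord TinyTask object] + [LazyProxy AbstractIndex AsyncRecord TinyTask object]
  take AbstractIndex:  [AbstractIndex AsyncRecord TinyTask object] + [AbstractIndex AsyncRecord TinyTask object]
  take AsyncRecord:  [AsyncRecord TinyTask object] + [AsyncRecord TinyTask object]
  take TinyTask:  [TinyTask object] + [TinyTask object]
  take object:  [object] + [object]
MRO: FrozenGraph FastView SafeQueue CachedRecord LazyProxy AbstractIndex AsyncRecord TinyTask object
CachedRecord is at position 3; next is LazyProxy.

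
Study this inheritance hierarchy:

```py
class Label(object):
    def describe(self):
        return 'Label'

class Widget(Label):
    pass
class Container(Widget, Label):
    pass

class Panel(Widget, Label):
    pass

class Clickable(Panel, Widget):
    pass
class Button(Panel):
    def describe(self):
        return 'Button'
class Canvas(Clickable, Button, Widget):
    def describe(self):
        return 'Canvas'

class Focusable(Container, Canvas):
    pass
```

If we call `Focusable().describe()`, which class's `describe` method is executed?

Canvas

L[Focusable] = Focusable + merge(L[Container], L[Canvas], [Container Canvas])
  take Container:  [Container Widget Label object] + [Canvas Clickable Button Panel Widget Label object] + [Container Canvas]
  take Canvas:  [Widget Label object] + [Canvas Clickable Button Panel Widget Label object] + [Canvas]
  take Clickable:  [Widget Label object] + [Clickable Button Panel Widget Label object]
  take Button:  [Widget Label object] + [Button Panel Widget Label object]
  take Panel:  [Widget Label object] + [Panel Widget Label object]
  take Widget:  [Widget Label object] + [Widget Label object]
  take Label:  [Label object] + [Label object]
  take object:  [object] + [object]
MRO: Focusable Container Canvas Clickable Button Panel Widget Label object
describe is defined in: Button, Canvas, Label. First along the MRO is Canvas.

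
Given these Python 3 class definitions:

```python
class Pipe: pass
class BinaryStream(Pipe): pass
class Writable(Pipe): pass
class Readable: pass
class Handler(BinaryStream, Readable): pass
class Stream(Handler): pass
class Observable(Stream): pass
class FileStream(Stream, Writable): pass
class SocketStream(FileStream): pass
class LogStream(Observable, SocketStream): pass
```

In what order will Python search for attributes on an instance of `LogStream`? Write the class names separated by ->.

L[LogStream] = LogStream + merge(L[Observable], L[SocketStream], [Observable SocketStream])
  take Observable:  [Observable Stream Handler BinaryStream Pipe Readable object] + [SocketStream FileStream Stream Handler BinaryStream Writable Pipe Readable object] + [Observable SocketStream]
  take SocketStream:  [Stream Handler BinaryStream Pipe Readable object] + [SocketStream FileStream Stream Handler BinaryStream Writable Pipe Readable object] + [SocketStream]
  take FileStream:  [Stream Handler BinaryStream Pipe Readable object] + [FileStream Stream Handler BinaryStream Writable Pipe Readable object]
  take Stream:  [Stream Handler BinaryStream Pipe Readable object] + [Stream Handler BinaryStream Writable Pipe Readable object]
  take Handler:  [Handler BinaryStream Pipe Readable object] + [Handler BinaryStream Writable Pipe Readable object]
  take BinaryStream:  [BinaryStream Pipe Readable object] + [BinaryStream Writable Pipe Readable object]
  take Writable:  [Pipe Readable object] + [Writable Pipe Readable object]
  take Pipe:  [Pipe Readable object] + [Pipe Readable object]
  take Readable:  [Readable object] + [Readable object]
  take object:  [object] + [object]

LogStream -> Observable -> SocketStream -> FileStream -> Stream -> Handler -> BinaryStream -> Writable -> Pipe -> Readable -> object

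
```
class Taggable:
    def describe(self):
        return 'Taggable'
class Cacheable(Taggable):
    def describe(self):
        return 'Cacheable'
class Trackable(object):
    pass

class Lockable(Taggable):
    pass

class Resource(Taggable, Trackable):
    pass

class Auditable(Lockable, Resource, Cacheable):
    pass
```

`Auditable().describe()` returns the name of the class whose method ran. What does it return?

Cacheable

L[Auditable] = Auditable + merge(L[Lockable], L[Resource], L[Cacheable], [Lockable Resource Cacheable])
  take Lockable:  [Lockable Taggable object] + [Resource Taggable Trackable object] + [Cacheable Taggable object] + [Lockable Resource Cacheable]
  take Resource:  [Taggable object] + [Resource Taggable Trackable object] + [Cacheable Taggable object] + [Resource Cacheable]
  take Cacheable:  [Taggable object] + [Taggable Trackable object] + [Cacheable Taggable object] + [Cacheable]
  take Taggable:  [Taggable object] + [Taggable Trackable object] + [Taggable object]
  take Trackable:  [object] + [Trackable object] + [object]
  take object:  [object] + [object] + [object]
MRO: Auditable Lockable Resource Cacheable Taggable Trackable object
describe is defined in: Cacheable, Taggable. First along the MRO is Cacheable.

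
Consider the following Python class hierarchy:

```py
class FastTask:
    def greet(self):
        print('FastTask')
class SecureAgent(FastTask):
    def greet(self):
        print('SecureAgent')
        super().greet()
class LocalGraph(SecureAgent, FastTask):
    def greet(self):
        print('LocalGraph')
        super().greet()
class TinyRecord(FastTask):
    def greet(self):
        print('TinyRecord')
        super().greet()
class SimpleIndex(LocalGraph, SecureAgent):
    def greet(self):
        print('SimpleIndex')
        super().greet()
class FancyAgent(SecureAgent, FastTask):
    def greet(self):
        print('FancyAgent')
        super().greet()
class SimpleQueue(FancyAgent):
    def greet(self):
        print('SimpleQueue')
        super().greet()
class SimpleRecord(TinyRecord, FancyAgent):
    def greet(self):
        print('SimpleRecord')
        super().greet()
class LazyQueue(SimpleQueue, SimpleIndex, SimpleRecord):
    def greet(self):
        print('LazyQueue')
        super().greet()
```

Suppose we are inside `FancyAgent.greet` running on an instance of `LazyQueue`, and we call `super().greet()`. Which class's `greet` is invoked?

SecureAgent

L[LazyQueue] = LazyQueue + merge(L[SimpleQueue], L[SimpleIndex], L[SimpleRecord], [SimpleQueue SimpleIndex SimpleRecord])
  take SimpleQueue:  [SimpleQueue FancyAgent SecureAgent FastTask object] + [SimpleIndex LocalGraph SecureAgent FastTask object] + [SimpleRecord TinyRecord FancyAgent SecureAgent FastTask object] + [SimpleQueue SimpleIndex SimpleRecord]
  take SimpleIndex:  [FancyAgent SecureAgent FastTask object] + [SimpleIndex LocalGraph SecureAgent FastTask object] + [SimpleRecord TinyRecord FancyAgent SecureAgent FastTask object] + [SimpleIndex SimpleRecord]
  take LocalGraph:  [FancyAgent SecureAgent FastTask object] + [LocalGraph SecureAgent FastTask object] + [SimpleRecord TinyRecord FancyAgent SecureAgent FastTask object] + [SimpleRecord]
  take SimpleRecord:  [FancyAgent SecureAgent FastTask object] + [SecureAgent FastTask object] + [SimpleRecord TinyRecord FancyAgent SecureAgent FastTask object] + [SimpleRecord]
  take TinyRecord:  [FancyAgent SecureAgent FastTask object] + [SecureAgent FastTask object] + [TinyRecord FancyAgent SecureAgent FastTask object]
  take FancyAgent:  [FancyAgent SecureAgent FastTask object] + [SecureAgent FastTask object] + [FancyAgent SecureAgent FastTask object]
  take SecureAgent:  [SecureAgent FastTask object] + [SecureAgent FastTask object] + [SecureAgent FastTask object]
  take FastTask:  [FastTask object] + [FastTask object] + [FastTask object]
  take object:  [object] + [object] + [object]
MRO: LazyQueue SimpleQueue SimpleIndex LocalGraph SimpleRecord TinyRecord FancyAgent SecureAgent FastTask object
super() in FancyAgent.greet on a LazyQueue instance goes to the class after FancyAgent in LazyQueue's MRO: SecureAgent.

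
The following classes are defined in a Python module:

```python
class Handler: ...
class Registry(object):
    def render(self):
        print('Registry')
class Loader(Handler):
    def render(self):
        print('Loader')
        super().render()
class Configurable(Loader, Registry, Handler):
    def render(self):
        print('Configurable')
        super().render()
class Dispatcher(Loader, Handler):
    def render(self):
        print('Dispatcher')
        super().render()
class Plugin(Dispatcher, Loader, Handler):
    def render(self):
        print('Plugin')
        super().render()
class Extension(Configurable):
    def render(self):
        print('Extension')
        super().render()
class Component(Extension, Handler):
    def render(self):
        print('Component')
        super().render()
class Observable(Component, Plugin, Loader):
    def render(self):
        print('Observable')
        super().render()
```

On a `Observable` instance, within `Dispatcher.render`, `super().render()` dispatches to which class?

L[Observable] = Observable + merge(L[Component], L[Plugin], L[Loader], [Component Plugin Loader])
  take Component:  [Component Extension Configurable Loader Registry Handler object] + [Plugin Dispatcher Loader Handler object] + [Loader Handler object] + [Component Plugin Loader]
  take Extension:  [Extension Configurable Loader Registry Handler object] + [Plugin Dispatcher Loader Handler object] + [Loader Handler object] + [Plugin Loader]
  take Configurable:  [Configurable Loader Registry Handler object] + [Plugin Dispatcher Loader Handler object] + [Loader Handler object] + [Plugin Loader]
  take Plugin:  [Loader Registry Handler object] + [Plugin Dispatcher Loader Handler object] + [Loader Handler object] + [Plugin Loader]
  take Dispatcher:  [Loader Registry Handler object] + [Dispatcher Loader Handler object] + [Loader Handler object] + [Loader]
  take Loader:  [Loader Registry Handler object] + [Loader Handler object] + [Loader Handler object] + [Loader]
  take Registry:  [Registry Handler object] + [Handler object] + [Handler object]
  take Handler:  [Handler object] + [Handler object] + [Handler object]
  take object:  [object] + [object] + [object]
MRO: Observable Component Extension Configurable Plugin Dispatcher Loader Registry Handler object
super() in Dispatcher.render on a Observable instance goes to the class after Dispatcher in Observable's MRO: Loader.

Loader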